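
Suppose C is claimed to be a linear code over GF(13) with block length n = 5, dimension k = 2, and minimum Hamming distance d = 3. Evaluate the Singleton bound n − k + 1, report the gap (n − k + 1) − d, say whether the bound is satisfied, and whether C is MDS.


Singleton RHS = n − k + 1 = 4, slack = 1, bound satisfied, not MDS.

Singleton bound: d ≤ n − k + 1.
Here n = 5, k = 2, so n − k + 1 = 4.
Given d = 3, check d ≤ 4: YES.
Slack = (n − k + 1) − d = 1.
The code is NOT MDS (slack = 1 > 0).
Description: the claimed parameters are [5, 2, 3]_13; such a code would be non-MDS.


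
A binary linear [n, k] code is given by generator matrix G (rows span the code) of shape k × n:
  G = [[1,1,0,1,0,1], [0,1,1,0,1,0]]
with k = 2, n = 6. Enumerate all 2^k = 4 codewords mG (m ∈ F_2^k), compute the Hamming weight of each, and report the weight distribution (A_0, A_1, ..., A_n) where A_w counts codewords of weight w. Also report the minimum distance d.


Weight distribution: A_0 = 1, A_3 = 1, A_4 = 1, A_5 = 1. Minimum distance d = 3.

Enumerate all 2^2 = 4 messages m ∈ F_2^2.
For each, compute codeword c = mG in F_2^6, then tally its weight.
  m = 00 → c = 000000, weight = 0.
  m = 10 → c = 110101, weight = 4.
  m = 01 → c = 011010, weight = 3.
  m = 11 → c = 101111, weight = 5.
Tally weights:
  weight 0: 1 codewords.
  weight 3: 1 codewords.
  weight 4: 1 codewords.
  weight 5: 1 codewords.
Minimum distance d = smallest w > 0 with A_w > 0 = 3.
Sanity: Σ A_w = 4 = 2^2 = 4 ✓.


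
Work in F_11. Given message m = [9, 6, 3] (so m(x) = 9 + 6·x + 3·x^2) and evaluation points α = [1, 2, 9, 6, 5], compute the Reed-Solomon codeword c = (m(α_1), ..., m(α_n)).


c = [7, 0, 9, 10, 4]

Message polynomial: m(x) = 9 + 6·x + 3·x^2 (mod 11).
For each evaluation point α_i, compute m(α_i) mod 11:
  α_1 = 1: Horner steps 3 → 9 → 7, so m(1) = 7.
  α_2 = 2: Horner steps 3 → 1 → 0, so m(2) = 0.
  α_3 = 9: Horner steps 3 → 0 → 9, so m(9) = 9.
  α_4 = 6: Horner steps 3 → 2 → 10, so m(6) = 10.
  α_5 = 5: Horner steps 3 → 10 → 4, so m(5) = 4.
Codeword c = [7, 0, 9, 10, 4] ∈ F_11^5.


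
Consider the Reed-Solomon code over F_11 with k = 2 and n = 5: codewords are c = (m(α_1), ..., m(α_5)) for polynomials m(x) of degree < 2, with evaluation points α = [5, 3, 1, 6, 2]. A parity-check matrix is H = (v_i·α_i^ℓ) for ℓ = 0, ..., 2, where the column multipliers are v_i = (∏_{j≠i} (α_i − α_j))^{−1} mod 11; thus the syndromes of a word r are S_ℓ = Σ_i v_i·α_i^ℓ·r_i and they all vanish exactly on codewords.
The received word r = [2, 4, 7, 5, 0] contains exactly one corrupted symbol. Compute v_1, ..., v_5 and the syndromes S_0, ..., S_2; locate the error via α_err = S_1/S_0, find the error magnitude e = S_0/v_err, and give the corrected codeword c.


S = (5, 3, 4), error at position 1, error magnitude e = 1, c = [1, 4, 7, 5, 0].

Step 1: column multipliers v_i = (∏_{j≠i}(α_i − α_j))^{−1} mod 11.
  i = 1 (α = 5): (5−3)(5−1)(5−6)(5−2) = 2·4·(−1)·3 = −24 ≡ 9, so v_1 = 9^{−1} = 5 (mod 11).
  i = 2 (α = 3): (3−5)(3−1)(3−6)(3−2) = (−2)·2·(−3)·1 = 12 ≡ 1, so v_2 = 1^{−1} = 1 (mod 11).
  i = 3 (α = 1): (1−5)(1−3)(1−6)(1−2) = (−4)·(−2)·(−5)·(−1) = 40 ≡ 7, so v_3 = 7^{−1} = 8 (mod 11).
  i = 4 (α = 6): (6−5)(6−3)(6−1)(6−2) = 1·3·5·4 = 60 ≡ 5, so v_4 = 5^{−1} = 9 (mod 11).
  i = 5 (α = 2): (2−5)(2−3)(2−1)(2−6) = (−3)·(−1)·1·(−4) = −12 ≡ 10, so v_5 = 10^{−1} = 10 (mod 11).
  v = [5, 1, 8, 9, 10].
Step 2: syndromes of r = [2, 4, 7, 5, 0] (all sums mod 11).
  S_0 = Σ v_i r_i = 5·2 + 1·4 + 8·7 + 9·5 + 10·0 = 115 ≡ 5.
  S_1 = Σ v_i α_i r_i = 5·5·2 + 1·3·4 + 8·1·7 + 9·6·5 + 10·2·0 = 388 ≡ 3.
  α_i^2 mod 11 = [3, 9, 1, 3, 4].
  S_2 = Σ v_i α_i^2 r_i = 5·3·2 + 1·9·4 + 8·1·7 + 9·3·5 + 10·4·0 = 257 ≡ 4.
  S = (5, 3, 4) ≠ 0, so r is not a codeword (an error is present).
Step 3: locate the error. For a single error e at position i, S_ℓ = v_i·e·α_i^ℓ, so α_err = S_1/S_0.
  S_0^{−1} = 5^{−1} = 9 (mod 11), so α_err = 3·9 = 27 ≡ 5 = α_1. Error position i = 1.
  Consistency check: S_2/S_1 = 4·4 = 16 ≡ 5 = α_err ✓ (single-error assumption holds).
Step 4: error magnitude e = S_0/v_1 = S_0·∏_{j≠1}(α_1 − α_j) = 5·9 = 45 ≡ 1 (mod 11).
Step 5: correct position 1: c_1 = r_1 − e = 2 − 1 ≡ 1 (mod 11). Hence c = [1, 4, 7, 5, 0].
  Check: interpolating c through the α_i gives m(x) = 3 + 4·x (degree < 2) with m(α_i) = c_i for every i, so c is indeed a codeword.


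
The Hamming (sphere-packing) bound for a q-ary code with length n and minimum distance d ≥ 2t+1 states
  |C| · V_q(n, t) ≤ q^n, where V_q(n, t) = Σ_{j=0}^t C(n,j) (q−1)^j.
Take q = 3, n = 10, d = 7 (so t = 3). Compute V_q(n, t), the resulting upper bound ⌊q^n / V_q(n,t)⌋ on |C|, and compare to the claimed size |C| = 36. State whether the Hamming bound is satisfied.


V_q(n, t) = 1161, q^n = 59049, Hamming bound = 50, |C| = 36 ≤ bound (satisfied).

Step 1: Compute V_q(n, t) = Σ_{j=0}^3 C(n, j) (q−1)^j.
  j = 0: C(10,0)·(2)^0 = 1·1 = 1.
  j = 1: C(10,1)·(2)^1 = 10·2 = 20.
  j = 2: C(10,2)·(2)^2 = 45·4 = 180.
  j = 3: C(10,3)·(2)^3 = 120·8 = 960.
  V_q(n, t) = 1 + 20 + 180 + 960 = 1161.
Step 2: q^n = 3^10 = 59049.
Step 3: Hamming bound ⌊q^n / V_q(n,t)⌋ = ⌊59049/1161⌋ = 50.
Step 4: Compare |C| = 36 to 50: satisfied.
The claimed |C| lies below the Hamming bound.


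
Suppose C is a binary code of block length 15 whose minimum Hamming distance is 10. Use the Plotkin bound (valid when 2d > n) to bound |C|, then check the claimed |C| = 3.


Plotkin bound M ≤ 4; given |C| = 3 ≤ bound (satisfied).

Check applicability: 2d = 20, n = 15.
2d − n = 5 > 0, so Plotkin applies.
Compute d/(2d−n) = 10/5 ≈ 2.0000.
⌊d/(2d−n)⌋ = 2.
Plotkin bound: M ≤ 2·2 = 4.
Given |C| = 3, check: satisfied.
This |C| is below the Plotkin bound.


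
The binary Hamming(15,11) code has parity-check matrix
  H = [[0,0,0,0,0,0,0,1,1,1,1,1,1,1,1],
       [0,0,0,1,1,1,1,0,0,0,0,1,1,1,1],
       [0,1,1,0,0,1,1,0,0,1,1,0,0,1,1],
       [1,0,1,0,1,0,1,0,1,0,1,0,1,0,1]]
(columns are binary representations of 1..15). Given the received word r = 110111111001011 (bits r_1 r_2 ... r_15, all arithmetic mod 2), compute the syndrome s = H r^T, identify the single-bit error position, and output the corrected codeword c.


s = (1, 1, 1, 1)^T, error position = 15, corrected codeword c = 110111111001010

Compute s = H r^T mod 2 one row at a time:
  s_1 = 1 + 1 + 0 + 0 + 1 + 0 + 1 + 1 = 5 ≡ 1 (mod 2).
  s_2 = 1 + 1 + 1 + 1 + 1 + 0 + 1 + 1 = 7 ≡ 1 (mod 2).
  s_3 = 1 + 0 + 1 + 1 + 0 + 0 + 1 + 1 = 5 ≡ 1 (mod 2).
  s_4 = 1 + 0 + 1 + 1 + 1 + 0 + 0 + 1 = 5 ≡ 1 (mod 2).
s = (1, 1, 1, 1)^T — this equals column 15 of H (binary 1111), so error is at position 15.
Correct: flip bit 15 of r = 110111111001011 to get c = 110111111001010.


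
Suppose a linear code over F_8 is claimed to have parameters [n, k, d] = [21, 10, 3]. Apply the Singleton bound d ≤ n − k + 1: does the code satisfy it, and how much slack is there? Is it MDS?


Singleton RHS = n − k + 1 = 12, slack = 9, bound satisfied, not MDS.

Singleton bound: d ≤ n − k + 1.
Here n = 21, k = 10, so n − k + 1 = 12.
Given d = 3, check d ≤ 12: YES.
Slack = (n − k + 1) − d = 9.
The code is NOT MDS (slack = 9 > 0).
Description: the claimed parameters are [21, 10, 3]_8; such a code would be non-MDS.


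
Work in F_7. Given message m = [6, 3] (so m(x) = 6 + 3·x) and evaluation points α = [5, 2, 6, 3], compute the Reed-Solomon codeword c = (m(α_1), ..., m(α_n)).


c = [0, 5, 3, 1]

Message polynomial: m(x) = 6 + 3·x (mod 7).
For each evaluation point α_i, compute m(α_i) mod 7:
  α_1 = 5: Horner steps 3 → 0, so m(5) = 0.
  α_2 = 2: Horner steps 3 → 5, so m(2) = 5.
  α_3 = 6: Horner steps 3 → 3, so m(6) = 3.
  α_4 = 3: Horner steps 3 → 1, so m(3) = 1.
Codeword c = [0, 5, 3, 1] ∈ F_7^4.


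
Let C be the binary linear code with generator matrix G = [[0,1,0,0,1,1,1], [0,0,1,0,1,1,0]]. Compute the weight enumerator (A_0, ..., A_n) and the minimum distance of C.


Weight distribution: A_0 = 1, A_3 = 2, A_4 = 1. Minimum distance d = 3.

Enumerate all 2^2 = 4 messages m ∈ F_2^2.
For each, compute codeword c = mG in F_2^7, then tally its weight.
  m = 00 → c = 0000000, weight = 0.
  m = 10 → c = 0100111, weight = 4.
  m = 01 → c = 0010110, weight = 3.
  m = 11 → c = 0110001, weight = 3.
Tally weights:
  weight 0: 1 codewords.
  weight 3: 2 codewords.
  weight 4: 1 codewords.
Minimum distance d = smallest w > 0 with A_w > 0 = 3.
Sanity: Σ A_w = 4 = 2^2 = 4 ✓.


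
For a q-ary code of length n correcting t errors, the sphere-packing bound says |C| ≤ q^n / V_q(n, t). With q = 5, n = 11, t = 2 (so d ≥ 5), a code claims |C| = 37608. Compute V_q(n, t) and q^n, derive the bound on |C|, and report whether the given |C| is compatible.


V_q(n, t) = 925, q^n = 48828125, Hamming bound = 52787, |C| = 37608 ≤ bound (satisfied).

Step 1: Compute V_q(n, t) = Σ_{j=0}^2 C(n, j) (q−1)^j.
  j = 0: C(11,0)·(4)^0 = 1·1 = 1.
  j = 1: C(11,1)·(4)^1 = 11·4 = 44.
  j = 2: C(11,2)·(4)^2 = 55·16 = 880.
  V_q(n, t) = 1 + 44 + 880 = 925.
Step 2: q^n = 5^11 = 48828125.
Step 3: Hamming bound ⌊q^n / V_q(n,t)⌋ = ⌊48828125/925⌋ = 52787.
Step 4: Compare |C| = 37608 to 52787: satisfied.
The claimed |C| lies below the Hamming bound.


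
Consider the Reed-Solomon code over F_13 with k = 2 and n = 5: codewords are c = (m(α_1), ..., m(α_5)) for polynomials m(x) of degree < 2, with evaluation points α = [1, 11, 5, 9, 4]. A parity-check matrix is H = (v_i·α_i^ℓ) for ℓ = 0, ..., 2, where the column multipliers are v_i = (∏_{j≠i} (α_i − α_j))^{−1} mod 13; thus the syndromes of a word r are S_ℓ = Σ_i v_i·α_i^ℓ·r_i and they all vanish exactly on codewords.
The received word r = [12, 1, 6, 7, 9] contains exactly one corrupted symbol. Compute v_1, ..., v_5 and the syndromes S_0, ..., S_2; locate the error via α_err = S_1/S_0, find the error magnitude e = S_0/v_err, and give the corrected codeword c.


S = (3, 3, 3), error at position 1, error magnitude e = 7, c = [5, 1, 6, 7, 9].

Step 1: column multipliers v_i = (∏_{j≠i}(α_i − α_j))^{−1} mod 13.
  i = 1 (α = 1): (1−11)(1−5)(1−9)(1−4) = (−10)·(−4)·(−8)·(−3) = 960 ≡ 11, so v_1 = 11^{−1} = 6 (mod 13).
  i = 2 (α = 11): (11−1)(11−5)(11−9)(11−4) = 10·6·2·7 = 840 ≡ 8, so v_2 = 8^{−1} = 5 (mod 13).
  i = 3 (α = 5): (5−1)(5−11)(5−9)(5−4) = 4·(−6)·(−4)·1 = 96 ≡ 5, so v_3 = 5^{−1} = 8 (mod 13).
  i = 4 (α = 9): (9−1)(9−11)(9−5)(9−4) = 8·(−2)·4·5 = −320 ≡ 5, so v_4 = 5^{−1} = 8 (mod 13).
  i = 5 (α = 4): (4−1)(4−11)(4−5)(4−9) = 3·(−7)·(−1)·(−5) = −105 ≡ 12, so v_5 = 12^{−1} = 12 (mod 13).
  v = [6, 5, 8, 8, 12].
Step 2: syndromes of r = [12, 1, 6, 7, 9] (all sums mod 13).
  S_0 = Σ v_i r_i = 6·12 + 5·1 + 8·6 + 8·7 + 12·9 = 289 ≡ 3.
  S_1 = Σ v_i α_i r_i = 6·1·12 + 5·11·1 + 8·5·6 + 8·9·7 + 12·4·9 = 1303 ≡ 3.
  α_i^2 mod 13 = [1, 4, 12, 3, 3].
  S_2 = Σ v_i α_i^2 r_i = 6·1·12 + 5·4·1 + 8·12·6 + 8·3·7 + 12·3·9 = 1160 ≡ 3.
  S = (3, 3, 3) ≠ 0, so r is not a codeword (an error is present).
Step 3: locate the error. For a single error e at position i, S_ℓ = v_i·e·α_i^ℓ, so α_err = S_1/S_0.
  S_0^{−1} = 3^{−1} = 9 (mod 13), so α_err = 3·9 = 27 ≡ 1 = α_1. Error position i = 1.
  Consistency check: S_2/S_1 = 3·9 = 27 ≡ 1 = α_err ✓ (single-error assumption holds).
Step 4: error magnitude e = S_0/v_1 = S_0·∏_{j≠1}(α_1 − α_j) = 3·11 = 33 ≡ 7 (mod 13).
Step 5: correct position 1: c_1 = r_1 − e = 12 − 7 ≡ 5 (mod 13). Hence c = [5, 1, 6, 7, 9].
  Check: interpolating c through the α_i gives m(x) = 8 + 10·x (degree < 2) with m(α_i) = c_i for every i, so c is indeed a codeword.


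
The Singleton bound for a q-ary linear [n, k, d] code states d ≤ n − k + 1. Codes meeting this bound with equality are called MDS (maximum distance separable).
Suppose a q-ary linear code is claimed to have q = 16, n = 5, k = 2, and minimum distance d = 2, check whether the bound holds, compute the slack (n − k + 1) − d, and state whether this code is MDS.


Singleton RHS = n − k + 1 = 4, slack = 2, bound satisfied, not MDS.

Singleton bound: d ≤ n − k + 1.
Here n = 5, k = 2, so n − k + 1 = 4.
Given d = 2, check d ≤ 4: YES.
Slack = (n − k + 1) − d = 2.
The code is NOT MDS (slack = 2 > 0).
Description: the claimed parameters are [5, 2, 2]_16; such a code would be non-MDS.


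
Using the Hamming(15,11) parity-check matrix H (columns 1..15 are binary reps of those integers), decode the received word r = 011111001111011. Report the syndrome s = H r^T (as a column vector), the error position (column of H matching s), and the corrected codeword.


s = (0, 0, 1, 1)^T, error position = 3, corrected codeword c = 010111001111011

Compute s = H r^T mod 2 one row at a time:
  s_1 = 0 + 1 + 1 + 1 + 1 + 0 + 1 + 1 = 6 ≡ 0 (mod 2).
  s_2 = 1 + 1 + 1 + 0 + 1 + 0 + 1 + 1 = 6 ≡ 0 (mod 2).
  s_3 = 1 + 1 + 1 + 0 + 1 + 1 + 1 + 1 = 7 ≡ 1 (mod 2).
  s_4 = 0 + 1 + 1 + 0 + 1 + 1 + 0 + 1 = 5 ≡ 1 (mod 2).
s = (0, 0, 1, 1)^T — this equals column 3 of H (binary 0011), so error is at position 3.
Correct: flip bit 3 of r = 011111001111011 to get c = 010111001111011.


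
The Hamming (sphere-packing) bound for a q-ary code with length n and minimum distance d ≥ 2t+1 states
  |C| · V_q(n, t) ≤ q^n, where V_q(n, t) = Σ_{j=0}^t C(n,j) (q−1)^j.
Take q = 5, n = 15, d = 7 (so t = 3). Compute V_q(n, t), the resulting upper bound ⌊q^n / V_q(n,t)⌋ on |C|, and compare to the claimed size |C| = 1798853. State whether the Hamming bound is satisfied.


V_q(n, t) = 30861, q^n = 30517578125, Hamming bound = 988871, |C| = 1798853 > bound (violated).

Step 1: Compute V_q(n, t) = Σ_{j=0}^3 C(n, j) (q−1)^j.
  j = 0: C(15,0)·(4)^0 = 1·1 = 1.
  j = 1: C(15,1)·(4)^1 = 15·4 = 60.
  j = 2: C(15,2)·(4)^2 = 105·16 = 1680.
  j = 3: C(15,3)·(4)^3 = 455·64 = 29120.
  V_q(n, t) = 1 + 60 + 1680 + 29120 = 30861.
Step 2: q^n = 5^15 = 30517578125.
Step 3: Hamming bound ⌊q^n / V_q(n,t)⌋ = ⌊30517578125/30861⌋ = 988871.
Step 4: Compare |C| = 1798853 to 988871: violated.
The claimed |C| lies above the Hamming bound, so no 5-ary code of length 15 with d ≥ 7 can have 1798853 codewords.


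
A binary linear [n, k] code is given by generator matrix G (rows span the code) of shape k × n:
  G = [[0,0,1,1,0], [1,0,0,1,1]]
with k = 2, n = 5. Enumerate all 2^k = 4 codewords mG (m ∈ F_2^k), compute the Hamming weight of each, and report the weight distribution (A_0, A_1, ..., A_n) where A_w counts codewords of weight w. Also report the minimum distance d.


Weight distribution: A_0 = 1, A_2 = 1, A_3 = 2. Minimum distance d = 2.

Enumerate all 2^2 = 4 messages m ∈ F_2^2.
For each, compute codeword c = mG in F_2^5, then tally its weight.
  m = 00 → c = 00000, weight = 0.
  m = 10 → c = 00110, weight = 2.
  m = 01 → c = 10011, weight = 3.
  m = 11 → c = 10101, weight = 3.
Tally weights:
  weight 0: 1 codewords.
  weight 2: 1 codewords.
  weight 3: 2 codewords.
Minimum distance d = smallest w > 0 with A_w > 0 = 2.
Sanity: Σ A_w = 4 = 2^2 = 4 ✓.


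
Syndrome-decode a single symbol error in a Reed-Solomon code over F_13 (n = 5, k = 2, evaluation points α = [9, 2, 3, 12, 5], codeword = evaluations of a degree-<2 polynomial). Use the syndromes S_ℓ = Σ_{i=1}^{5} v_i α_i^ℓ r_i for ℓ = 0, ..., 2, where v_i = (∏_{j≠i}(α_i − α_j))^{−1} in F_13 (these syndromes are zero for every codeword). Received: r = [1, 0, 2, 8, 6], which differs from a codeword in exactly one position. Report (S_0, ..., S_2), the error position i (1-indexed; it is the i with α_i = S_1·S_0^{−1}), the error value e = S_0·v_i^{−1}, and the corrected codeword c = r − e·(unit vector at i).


S = (8, 5, 8), error at position 4, error magnitude e = 1, c = [1, 0, 2, 7, 6].

Step 1: column multipliers v_i = (∏_{j≠i}(α_i − α_j))^{−1} mod 13.
  i = 1 (α = 9): (9−2)(9−3)(9−12)(9−5) = 7·6·(−3)·4 = −504 ≡ 3, so v_1 = 3^{−1} = 9 (mod 13).
  i = 2 (α = 2): (2−9)(2−3)(2−12)(2−5) = (−7)·(−1)·(−10)·(−3) = 210 ≡ 2, so v_2 = 2^{−1} = 7 (mod 13).
  i = 3 (α = 3): (3−9)(3−2)(3−12)(3−5) = (−6)·1·(−9)·(−2) = −108 ≡ 9, so v_3 = 9^{−1} = 3 (mod 13).
  i = 4 (α = 12): (12−9)(12−2)(12−3)(12−5) = 3·10·9·7 = 1890 ≡ 5, so v_4 = 5^{−1} = 8 (mod 13).
  i = 5 (α = 5): (5−9)(5−2)(5−3)(5−12) = (−4)·3·2·(−7) = 168 ≡ 12, so v_5 = 12^{−1} = 12 (mod 13).
  v = [9, 7, 3, 8, 12].
Step 2: syndromes of r = [1, 0, 2, 8, 6] (all sums mod 13).
  S_0 = Σ v_i r_i = 9·1 + 7·0 + 3·2 + 8·8 + 12·6 = 151 ≡ 8.
  S_1 = Σ v_i α_i r_i = 9·9·1 + 7·2·0 + 3·3·2 + 8·12·8 + 12·5·6 = 1227 ≡ 5.
  α_i^2 mod 13 = [3, 4, 9, 1, 12].
  S_2 = Σ v_i α_i^2 r_i = 9·3·1 + 7·4·0 + 3·9·2 + 8·1·8 + 12·12·6 = 1009 ≡ 8.
  S = (8, 5, 8) ≠ 0, so r is not a codeword (an error is present).
Step 3: locate the error. For a single error e at position i, S_ℓ = v_i·e·α_i^ℓ, so α_err = S_1/S_0.
  S_0^{−1} = 8^{−1} = 5 (mod 13), so α_err = 5·5 = 25 ≡ 12 = α_4. Error position i = 4.
  Consistency check: S_2/S_1 = 8·8 = 64 ≡ 12 = α_err ✓ (single-error assumption holds).
Step 4: error magnitude e = S_0/v_4 = S_0·∏_{j≠4}(α_4 − α_j) = 8·5 = 40 ≡ 1 (mod 13).
Step 5: correct position 4: c_4 = r_4 − e = 8 − 1 ≡ 7 (mod 13). Hence c = [1, 0, 2, 7, 6].
  Check: interpolating c through the α_i gives m(x) = 9 + 2·x (degree < 2) with m(α_i) = c_i for every i, so c is indeed a codeword.


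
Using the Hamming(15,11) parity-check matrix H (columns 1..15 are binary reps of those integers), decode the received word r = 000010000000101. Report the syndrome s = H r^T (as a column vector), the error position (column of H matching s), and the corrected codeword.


s = (0, 1, 1, 1)^T, error position = 7, corrected codeword c = 000010100000101

Compute s = H r^T mod 2 one row at a time:
  s_1 = 0 + 0 + 0 + 0 + 0 + 1 + 0 + 1 = 2 ≡ 0 (mod 2).
  s_2 = 0 + 1 + 0 + 0 + 0 + 1 + 0 + 1 = 3 ≡ 1 (mod 2).
  s_3 = 0 + 0 + 0 + 0 + 0 + 0 + 0 + 1 = 1 ≡ 1 (mod 2).
  s_4 = 0 + 0 + 1 + 0 + 0 + 0 + 1 + 1 = 3 ≡ 1 (mod 2).
s = (0, 1, 1, 1)^T — this equals column 7 of H (binary 0111), so error is at position 7.
Correct: flip bit 7 of r = 000010000000101 to get c = 000010100000101.


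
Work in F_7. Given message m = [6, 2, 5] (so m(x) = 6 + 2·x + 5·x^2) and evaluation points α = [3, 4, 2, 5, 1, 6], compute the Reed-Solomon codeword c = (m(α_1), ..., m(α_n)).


c = [1, 3, 2, 1, 6, 2]

Message polynomial: m(x) = 6 + 2·x + 5·x^2 (mod 7).
For each evaluation point α_i, compute m(α_i) mod 7:
  α_1 = 3: Horner steps 5 → 3 → 1, so m(3) = 1.
  α_2 = 4: Horner steps 5 → 1 → 3, so m(4) = 3.
  α_3 = 2: Horner steps 5 → 5 → 2, so m(2) = 2.
  α_4 = 5: Horner steps 5 → 6 → 1, so m(5) = 1.
  α_5 = 1: Horner steps 5 → 0 → 6, so m(1) = 6.
  α_6 = 6: Horner steps 5 → 4 → 2, so m(6) = 2.
Codeword c = [1, 3, 2, 1, 6, 2] ∈ F_7^6.


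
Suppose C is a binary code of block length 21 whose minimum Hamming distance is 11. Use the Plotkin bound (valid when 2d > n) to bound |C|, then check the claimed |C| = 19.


Plotkin bound M ≤ 22; given |C| = 19 ≤ bound (satisfied).

Check applicability: 2d = 22, n = 21.
2d − n = 1 > 0, so Plotkin applies.
Compute d/(2d−n) = 11/1 ≈ 11.0000.
⌊d/(2d−n)⌋ = 11.
Plotkin bound: M ≤ 2·11 = 22.
Given |C| = 19, check: satisfied.
This |C| is below the Plotkin bound.


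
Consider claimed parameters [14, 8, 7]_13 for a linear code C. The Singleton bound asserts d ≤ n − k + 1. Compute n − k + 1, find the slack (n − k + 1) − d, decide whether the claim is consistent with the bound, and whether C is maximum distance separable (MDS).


Singleton RHS = n − k + 1 = 7, slack = 0, bound satisfied, MDS.

Singleton bound: d ≤ n − k + 1.
Here n = 14, k = 8, so n − k + 1 = 7.
Given d = 7, check d ≤ 7: YES.
Slack = (n − k + 1) − d = 0.
The code is MDS (slack = 0).
Description: the claimed parameters are [14, 8, 7]_13; such a code would be MDS (meets Singleton bound).


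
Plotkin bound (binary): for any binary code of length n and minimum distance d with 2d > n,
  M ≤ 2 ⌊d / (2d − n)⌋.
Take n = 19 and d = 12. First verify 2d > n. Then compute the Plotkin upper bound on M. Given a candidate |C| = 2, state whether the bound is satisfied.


Plotkin bound M ≤ 4; given |C| = 2 ≤ bound (satisfied).

Check applicability: 2d = 24, n = 19.
2d − n = 5 > 0, so Plotkin applies.
Compute d/(2d−n) = 12/5 ≈ 2.4000.
⌊d/(2d−n)⌋ = 2.
Plotkin bound: M ≤ 2·2 = 4.
Given |C| = 2, check: satisfied.
This |C| is below the Plotkin bound.


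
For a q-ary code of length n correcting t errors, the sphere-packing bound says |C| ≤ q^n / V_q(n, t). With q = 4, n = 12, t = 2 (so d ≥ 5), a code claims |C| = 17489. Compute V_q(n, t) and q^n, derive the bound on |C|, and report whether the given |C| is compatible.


V_q(n, t) = 631, q^n = 16777216, Hamming bound = 26588, |C| = 17489 ≤ bound (satisfied).

Step 1: Compute V_q(n, t) = Σ_{j=0}^2 C(n, j) (q−1)^j.
  j = 0: C(12,0)·(3)^0 = 1·1 = 1.
  j = 1: C(12,1)·(3)^1 = 12·3 = 36.
  j = 2: C(12,2)·(3)^2 = 66·9 = 594.
  V_q(n, t) = 1 + 36 + 594 = 631.
Step 2: q^n = 4^12 = 16777216.
Step 3: Hamming bound ⌊q^n / V_q(n,t)⌋ = ⌊16777216/631⌋ = 26588.
Step 4: Compare |C| = 17489 to 26588: satisfied.
The claimed |C| lies below the Hamming bound.


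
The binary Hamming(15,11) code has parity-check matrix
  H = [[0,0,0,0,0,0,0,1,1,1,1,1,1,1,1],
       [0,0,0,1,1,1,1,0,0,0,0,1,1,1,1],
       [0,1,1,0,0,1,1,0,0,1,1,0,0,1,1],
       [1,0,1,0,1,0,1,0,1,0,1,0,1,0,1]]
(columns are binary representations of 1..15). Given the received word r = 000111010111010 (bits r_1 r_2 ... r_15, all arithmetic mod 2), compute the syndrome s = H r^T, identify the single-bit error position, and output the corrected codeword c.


s = (1, 1, 0, 0)^T, error position = 12, corrected codeword c = 000111010110010

Compute s = H r^T mod 2 one row at a time:
  s_1 = 1 + 0 + 1 + 1 + 1 + 0 + 1 + 0 = 5 ≡ 1 (mod 2).
  s_2 = 1 + 1 + 1 + 0 + 1 + 0 + 1 + 0 = 5 ≡ 1 (mod 2).
  s_3 = 0 + 0 + 1 + 0 + 1 + 1 + 1 + 0 = 4 ≡ 0 (mod 2).
  s_4 = 0 + 0 + 1 + 0 + 0 + 1 + 0 + 0 = 2 ≡ 0 (mod 2).
s = (1, 1, 0, 0)^T — this equals column 12 of H (binary 1100), so error is at position 12.
Correct: flip bit 12 of r = 000111010111010 to get c = 000111010110010.


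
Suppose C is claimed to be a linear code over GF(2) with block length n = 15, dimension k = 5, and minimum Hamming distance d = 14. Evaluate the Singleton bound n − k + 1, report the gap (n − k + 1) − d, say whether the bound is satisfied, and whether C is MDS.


Singleton RHS = n − k + 1 = 11, slack = -3, bound violated (no such code; not MDS).

Singleton bound: d ≤ n − k + 1.
Here n = 15, k = 5, so n − k + 1 = 11.
Given d = 14, check d ≤ 11: NO.
Slack = (n − k + 1) − d = -3.
The slack is negative: d = 14 exceeds n − k + 1 = 11 by 3, so the Singleton bound is violated and no linear [15, 5, 14]_2 code can exist. In particular it is not MDS (MDS requires d = n − k + 1 exactly).
Description: the claimed parameters are [15, 5, 14]_2; such a code would be impossible (violates the Singleton bound).


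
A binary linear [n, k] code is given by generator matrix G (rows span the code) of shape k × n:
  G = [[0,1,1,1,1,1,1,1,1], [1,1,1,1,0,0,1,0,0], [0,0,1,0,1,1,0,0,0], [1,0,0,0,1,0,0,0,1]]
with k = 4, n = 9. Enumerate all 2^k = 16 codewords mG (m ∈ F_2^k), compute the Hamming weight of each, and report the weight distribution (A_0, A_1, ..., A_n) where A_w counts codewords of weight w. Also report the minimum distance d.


Weight distribution: A_0 = 1, A_2 = 1, A_3 = 3, A_4 = 2, A_5 = 4, A_6 = 3, A_7 = 1, A_8 = 1. Minimum distance d = 2.

Enumerate all 2^4 = 16 messages m ∈ F_2^4.
For each, compute codeword c = mG in F_2^9, then tally its weight.
  m = 0000 → c = 000000000, weight = 0.
  m = 1000 → c = 011111111, weight = 8.
  m = 0100 → c = 111100100, weight = 5.
  m = 1100 → c = 100011011, weight = 5.
  m = 0010 → c = 001011000, weight = 3.
  m = 1010 → c = 010100111, weight = 5.
  m = 0110 → c = 110111100, weight = 6.
  m = 1110 → c = 101000011, weight = 4.
  m = 0001 → c = 100010001, weight = 3.
  m = 1001 → c = 111101110, weight = 7.
  m = 0101 → c = 011110101, weight = 6.
  m = 1101 → c = 000001010, weight = 2.
  m = 0011 → c = 101001001, weight = 4.
  m = 1011 → c = 110110110, weight = 6.
  m = 0111 → c = 010101101, weight = 5.
  m = 1111 → c = 001010010, weight = 3.
Tally weights:
  weight 0: 1 codewords.
  weight 2: 1 codewords.
  weight 3: 3 codewords.
  weight 4: 2 codewords.
  weight 5: 4 codewords.
  weight 6: 3 codewords.
  weight 7: 1 codewords.
  weight 8: 1 codewords.
Minimum distance d = smallest w > 0 with A_w > 0 = 2.
Sanity: Σ A_w = 16 = 2^4 = 16 ✓.


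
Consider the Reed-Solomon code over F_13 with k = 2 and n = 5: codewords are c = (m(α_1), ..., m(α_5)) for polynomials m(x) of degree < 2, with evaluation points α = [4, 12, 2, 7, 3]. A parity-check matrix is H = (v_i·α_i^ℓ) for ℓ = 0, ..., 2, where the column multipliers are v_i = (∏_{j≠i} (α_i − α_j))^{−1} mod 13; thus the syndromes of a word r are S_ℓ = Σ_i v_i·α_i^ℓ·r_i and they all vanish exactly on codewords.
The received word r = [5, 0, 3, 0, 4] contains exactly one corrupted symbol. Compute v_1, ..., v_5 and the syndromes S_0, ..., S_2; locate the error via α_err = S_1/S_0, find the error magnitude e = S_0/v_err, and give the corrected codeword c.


S = (8, 4, 2), error at position 4, error magnitude e = 5, c = [5, 0, 3, 8, 4].

Step 1: column multipliers v_i = (∏_{j≠i}(α_i − α_j))^{−1} mod 13.
  i = 1 (α = 4): (4−12)(4−2)(4−7)(4−3) = (−8)·2·(−3)·1 = 48 ≡ 9, so v_1 = 9^{−1} = 3 (mod 13).
  i = 2 (α = 12): (12−4)(12−2)(12−7)(12−3) = 8·10·5·9 = 3600 ≡ 12, so v_2 = 12^{−1} = 12 (mod 13).
  i = 3 (α = 2): (2−4)(2−12)(2−7)(2−3) = (−2)·(−10)·(−5)·(−1) = 100 ≡ 9, so v_3 = 9^{−1} = 3 (mod 13).
  i = 4 (α = 7): (7−4)(7−12)(7−2)(7−3) = 3·(−5)·5·4 = −300 ≡ 12, so v_4 = 12^{−1} = 12 (mod 13).
  i = 5 (α = 3): (3−4)(3−12)(3−2)(3−7) = (−1)·(−9)·1·(−4) = −36 ≡ 3, so v_5 = 3^{−1} = 9 (mod 13).
  v = [3, 12, 3, 12, 9].
Step 2: syndromes of r = [5, 0, 3, 0, 4] (all sums mod 13).
  S_0 = Σ v_i r_i = 3·5 + 12·0 + 3·3 + 12·0 + 9·4 = 60 ≡ 8.
  S_1 = Σ v_i α_i r_i = 3·4·5 + 12·12·0 + 3·2·3 + 12·7·0 + 9·3·4 = 186 ≡ 4.
  α_i^2 mod 13 = [3, 1, 4, 10, 9].
  S_2 = Σ v_i α_i^2 r_i = 3·3·5 + 12·1·0 + 3·4·3 + 12·10·0 + 9·9·4 = 405 ≡ 2.
  S = (8, 4, 2) ≠ 0, so r is not a codeword (an error is present).
Step 3: locate the error. For a single error e at position i, S_ℓ = v_i·e·α_i^ℓ, so α_err = S_1/S_0.
  S_0^{−1} = 8^{−1} = 5 (mod 13), so α_err = 4·5 = 20 ≡ 7 = α_4. Error position i = 4.
  Consistency check: S_2/S_1 = 2·10 = 20 ≡ 7 = α_err ✓ (single-error assumption holds).
Step 4: error magnitude e = S_0/v_4 = S_0·∏_{j≠4}(α_4 − α_j) = 8·12 = 96 ≡ 5 (mod 13).
Step 5: correct position 4: c_4 = r_4 − e = 0 − 5 ≡ 8 (mod 13). Hence c = [5, 0, 3, 8, 4].
  Check: interpolating c through the α_i gives m(x) = 1 + 1·x (degree < 2) with m(α_i) = c_i for every i, so c is indeed a codeword.


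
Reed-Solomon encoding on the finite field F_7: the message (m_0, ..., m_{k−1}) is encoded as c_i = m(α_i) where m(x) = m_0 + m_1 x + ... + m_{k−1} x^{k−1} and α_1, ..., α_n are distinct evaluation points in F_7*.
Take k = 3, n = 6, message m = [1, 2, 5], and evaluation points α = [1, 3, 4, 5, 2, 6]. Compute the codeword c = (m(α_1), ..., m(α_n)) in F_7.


c = [1, 3, 5, 3, 4, 4]

Message polynomial: m(x) = 1 + 2·x + 5·x^2 (mod 7).
For each evaluation point α_i, compute m(α_i) mod 7:
  α_1 = 1: Horner steps 5 → 0 → 1, so m(1) = 1.
  α_2 = 3: Horner steps 5 → 3 → 3, so m(3) = 3.
  α_3 = 4: Horner steps 5 → 1 → 5, so m(4) = 5.
  α_4 = 5: Horner steps 5 → 6 → 3, so m(5) = 3.
  α_5 = 2: Horner steps 5 → 5 → 4, so m(2) = 4.
  α_6 = 6: Horner steps 5 → 4 → 4, so m(6) = 4.
Codeword c = [1, 3, 5, 3, 4, 4] ∈ F_7^6.


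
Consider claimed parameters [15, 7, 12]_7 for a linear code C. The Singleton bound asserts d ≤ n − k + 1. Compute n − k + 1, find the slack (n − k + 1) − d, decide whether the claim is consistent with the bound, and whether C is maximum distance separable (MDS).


Singleton RHS = n − k + 1 = 9, slack = -3, bound violated (no such code; not MDS).

Singleton bound: d ≤ n − k + 1.
Here n = 15, k = 7, so n − k + 1 = 9.
Given d = 12, check d ≤ 9: NO.
Slack = (n − k + 1) − d = -3.
The slack is negative: d = 12 exceeds n − k + 1 = 9 by 3, so the Singleton bound is violated and no linear [15, 7, 12]_7 code can exist. In particular it is not MDS (MDS requires d = n − k + 1 exactly).
Description: the claimed parameters are [15, 7, 12]_7; such a code would be impossible (violates the Singleton bound).


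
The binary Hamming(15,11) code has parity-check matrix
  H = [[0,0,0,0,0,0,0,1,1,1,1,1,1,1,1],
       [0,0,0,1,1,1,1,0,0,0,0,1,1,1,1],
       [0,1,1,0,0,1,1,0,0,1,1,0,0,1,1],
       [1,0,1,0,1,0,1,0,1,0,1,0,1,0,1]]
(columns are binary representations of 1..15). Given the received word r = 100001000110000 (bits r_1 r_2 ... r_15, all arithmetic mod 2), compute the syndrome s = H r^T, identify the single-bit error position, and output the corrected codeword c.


s = (0, 1, 1, 0)^T, error position = 6, corrected codeword c = 100000000110000

Compute s = H r^T mod 2 one row at a time:
  s_1 = 0 + 0 + 1 + 1 + 0 + 0 + 0 + 0 = 2 ≡ 0 (mod 2).
  s_2 = 0 + 0 + 1 + 0 + 0 + 0 + 0 + 0 = 1 ≡ 1 (mod 2).
  s_3 = 0 + 0 + 1 + 0 + 1 + 1 + 0 + 0 = 3 ≡ 1 (mod 2).
  s_4 = 1 + 0 + 0 + 0 + 0 + 1 + 0 + 0 = 2 ≡ 0 (mod 2).
s = (0, 1, 1, 0)^T — this equals column 6 of H (binary 0110), so error is at position 6.
Correct: flip bit 6 of r = 100001000110000 to get c = 100000000110000.


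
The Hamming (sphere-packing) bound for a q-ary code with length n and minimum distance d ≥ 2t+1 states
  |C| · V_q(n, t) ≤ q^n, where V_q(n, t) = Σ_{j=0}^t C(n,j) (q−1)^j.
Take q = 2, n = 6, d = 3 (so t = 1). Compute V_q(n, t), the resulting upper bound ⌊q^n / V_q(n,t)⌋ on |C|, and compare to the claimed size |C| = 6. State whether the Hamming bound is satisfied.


V_q(n, t) = 7, q^n = 64, Hamming bound = 9, |C| = 6 ≤ bound (satisfied).

Step 1: Compute V_q(n, t) = Σ_{j=0}^1 C(n, j) (q−1)^j.
  j = 0: C(6,0)·(1)^0 = 1·1 = 1.
  j = 1: C(6,1)·(1)^1 = 6·1 = 6.
  V_q(n, t) = 1 + 6 = 7.
Step 2: q^n = 2^6 = 64.
Step 3: Hamming bound ⌊q^n / V_q(n,t)⌋ = ⌊64/7⌋ = 9.
Step 4: Compare |C| = 6 to 9: satisfied.
The claimed |C| lies below the Hamming bound.


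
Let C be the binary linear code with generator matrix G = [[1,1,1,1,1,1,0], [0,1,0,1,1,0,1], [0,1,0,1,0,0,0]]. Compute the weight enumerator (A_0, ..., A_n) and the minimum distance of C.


Weight distribution: A_0 = 1, A_2 = 2, A_4 = 3, A_6 = 2. Minimum distance d = 2.

Enumerate all 2^3 = 8 messages m ∈ F_2^3.
For each, compute codeword c = mG in F_2^7, then tally its weight.
  m = 000 → c = 0000000, weight = 0.
  m = 100 → c = 1111110, weight = 6.
  m = 010 → c = 0101101, weight = 4.
  m = 110 → c = 1010011, weight = 4.
  m = 001 → c = 0101000, weight = 2.
  m = 101 → c = 1010110, weight = 4.
  m = 011 → c = 0000101, weight = 2.
  m = 111 → c = 1111011, weight = 6.
Tally weights:
  weight 0: 1 codewords.
  weight 2: 2 codewords.
  weight 4: 3 codewords.
  weight 6: 2 codewords.
Minimum distance d = smallest w > 0 with A_w > 0 = 2.
Sanity: Σ A_w = 8 = 2^3 = 8 ✓.


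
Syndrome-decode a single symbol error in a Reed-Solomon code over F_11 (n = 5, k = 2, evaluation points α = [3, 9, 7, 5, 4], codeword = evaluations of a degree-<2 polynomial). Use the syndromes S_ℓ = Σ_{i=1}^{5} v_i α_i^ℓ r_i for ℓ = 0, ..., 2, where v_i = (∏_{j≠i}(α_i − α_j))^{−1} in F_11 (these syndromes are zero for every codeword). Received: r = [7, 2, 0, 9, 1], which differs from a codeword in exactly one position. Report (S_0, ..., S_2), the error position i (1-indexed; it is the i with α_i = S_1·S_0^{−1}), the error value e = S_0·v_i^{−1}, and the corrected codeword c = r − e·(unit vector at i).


S = (10, 7, 6), error at position 5, error magnitude e = 4, c = [7, 2, 0, 9, 8].

Step 1: column multipliers v_i = (∏_{j≠i}(α_i − α_j))^{−1} mod 11.
  i = 1 (α = 3): (3−9)(3−7)(3−5)(3−4) = (−6)·(−4)·(−2)·(−1) = 48 ≡ 4, so v_1 = 4^{−1} = 3 (mod 11).
  i = 2 (α = 9): (9−3)(9−7)(9−5)(9−4) = 6·2·4·5 = 240 ≡ 9, so v_2 = 9^{−1} = 5 (mod 11).
  i = 3 (α = 7): (7−3)(7−9)(7−5)(7−4) = 4·(−2)·2·3 = −48 ≡ 7, so v_3 = 7^{−1} = 8 (mod 11).
  i = 4 (α = 5): (5−3)(5−9)(5−7)(5−4) = 2·(−4)·(−2)·1 = 16 ≡ 5, so v_4 = 5^{−1} = 9 (mod 11).
  i = 5 (α = 4): (4−3)(4−9)(4−7)(4−5) = 1·(−5)·(−3)·(−1) = −15 ≡ 7, so v_5 = 7^{−1} = 8 (mod 11).
  v = [3, 5, 8, 9, 8].
Step 2: syndromes of r = [7, 2, 0, 9, 1] (all sums mod 11).
  S_0 = Σ v_i r_i = 3·7 + 5·2 + 8·0 + 9·9 + 8·1 = 120 ≡ 10.
  S_1 = Σ v_i α_i r_i = 3·3·7 + 5·9·2 + 8·7·0 + 9·5·9 + 8·4·1 = 590 ≡ 7.
  α_i^2 mod 11 = [9, 4, 5, 3, 5].
  S_2 = Σ v_i α_i^2 r_i = 3·9·7 + 5·4·2 + 8·5·0 + 9·3·9 + 8·5·1 = 512 ≡ 6.
  S = (10, 7, 6) ≠ 0, so r is not a codeword (an error is present).
Step 3: locate the error. For a single error e at position i, S_ℓ = v_i·e·α_i^ℓ, so α_err = S_1/S_0.
  S_0^{−1} = 10^{−1} = 10 (mod 11), so α_err = 7·10 = 70 ≡ 4 = α_5. Error position i = 5.
  Consistency check: S_2/S_1 = 6·8 = 48 ≡ 4 = α_err ✓ (single-error assumption holds).
Step 4: error magnitude e = S_0/v_5 = S_0·∏_{j≠5}(α_5 − α_j) = 10·7 = 70 ≡ 4 (mod 11).
Step 5: correct position 5: c_5 = r_5 − e = 1 − 4 ≡ 8 (mod 11). Hence c = [7, 2, 0, 9, 8].
  Check: interpolating c through the α_i gives m(x) = 4 + 1·x (degree < 2) with m(α_i) = c_i for every i, so c is indeed a codeword.


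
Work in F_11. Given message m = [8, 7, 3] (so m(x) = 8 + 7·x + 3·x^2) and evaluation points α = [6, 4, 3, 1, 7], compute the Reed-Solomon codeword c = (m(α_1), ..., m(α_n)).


c = [4, 7, 1, 7, 6]

Message polynomial: m(x) = 8 + 7·x + 3·x^2 (mod 11).
For each evaluation point α_i, compute m(α_i) mod 11:
  α_1 = 6: Horner steps 3 → 3 → 4, so m(6) = 4.
  α_2 = 4: Horner steps 3 → 8 → 7, so m(4) = 7.
  α_3 = 3: Horner steps 3 → 5 → 1, so m(3) = 1.
  α_4 = 1: Horner steps 3 → 10 → 7, so m(1) = 7.
  α_5 = 7: Horner steps 3 → 6 → 6, so m(7) = 6.
Codeword c = [4, 7, 1, 7, 6] ∈ F_11^5.


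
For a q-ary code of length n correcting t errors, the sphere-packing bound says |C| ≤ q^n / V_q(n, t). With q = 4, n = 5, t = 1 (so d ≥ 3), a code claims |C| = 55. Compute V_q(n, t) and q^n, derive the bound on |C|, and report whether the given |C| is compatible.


V_q(n, t) = 16, q^n = 1024, Hamming bound = 64, |C| = 55 ≤ bound (satisfied).

Step 1: Compute V_q(n, t) = Σ_{j=0}^1 C(n, j) (q−1)^j.
  j = 0: C(5,0)·(3)^0 = 1·1 = 1.
  j = 1: C(5,1)·(3)^1 = 5·3 = 15.
  V_q(n, t) = 1 + 15 = 16.
Step 2: q^n = 4^5 = 1024.
Step 3: Hamming bound ⌊q^n / V_q(n,t)⌋ = ⌊1024/16⌋ = 64.
Step 4: Compare |C| = 55 to 64: satisfied.
The claimed |C| lies below the Hamming bound.


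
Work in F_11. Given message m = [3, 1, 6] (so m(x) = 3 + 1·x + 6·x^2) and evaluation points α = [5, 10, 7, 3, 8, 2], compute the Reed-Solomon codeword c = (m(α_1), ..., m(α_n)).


c = [4, 8, 7, 5, 10, 7]

Message polynomial: m(x) = 3 + 1·x + 6·x^2 (mod 11).
For each evaluation point α_i, compute m(α_i) mod 11:
  α_1 = 5: Horner steps 6 → 9 → 4, so m(5) = 4.
  α_2 = 10: Horner steps 6 → 6 → 8, so m(10) = 8.
  α_3 = 7: Horner steps 6 → 10 → 7, so m(7) = 7.
  α_4 = 3: Horner steps 6 → 8 → 5, so m(3) = 5.
  α_5 = 8: Horner steps 6 → 5 → 10, so m(8) = 10.
  α_6 = 2: Horner steps 6 → 2 → 7, so m(2) = 7.
Codeword c = [4, 8, 7, 5, 10, 7] ∈ F_11^6.


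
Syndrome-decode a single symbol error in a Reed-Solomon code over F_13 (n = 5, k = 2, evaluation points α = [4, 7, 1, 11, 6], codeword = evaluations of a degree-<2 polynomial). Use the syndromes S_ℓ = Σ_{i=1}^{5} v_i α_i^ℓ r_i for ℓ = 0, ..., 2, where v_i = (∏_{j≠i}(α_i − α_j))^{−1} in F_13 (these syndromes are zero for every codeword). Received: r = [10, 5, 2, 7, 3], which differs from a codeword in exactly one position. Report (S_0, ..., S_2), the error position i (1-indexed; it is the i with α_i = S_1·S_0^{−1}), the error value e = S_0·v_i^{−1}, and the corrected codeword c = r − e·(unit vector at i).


S = (4, 11, 1), error at position 5, error magnitude e = 5, c = [10, 5, 2, 7, 11].

Step 1: column multipliers v_i = (∏_{j≠i}(α_i − α_j))^{−1} mod 13.
  i = 1 (α = 4): (4−7)(4−1)(4−11)(4−6) = (−3)·3·(−7)·(−2) = −126 ≡ 4, so v_1 = 4^{−1} = 10 (mod 13).
  i = 2 (α = 7): (7−4)(7−1)(7−11)(7−6) = 3·6·(−4)·1 = −72 ≡ 6, so v_2 = 6^{−1} = 11 (mod 13).
  i = 3 (α = 1): (1−4)(1−7)(1−11)(1−6) = (−3)·(−6)·(−10)·(−5) = 900 ≡ 3, so v_3 = 3^{−1} = 9 (mod 13).
  i = 4 (α = 11): (11−4)(11−7)(11−1)(11−6) = 7·4·10·5 = 1400 ≡ 9, so v_4 = 9^{−1} = 3 (mod 13).
  i = 5 (α = 6): (6−4)(6−7)(6−1)(6−11) = 2·(−1)·5·(−5) = 50 ≡ 11, so v_5 = 11^{−1} = 6 (mod 13).
  v = [10, 11, 9, 3, 6].
Step 2: syndromes of r = [10, 5, 2, 7, 3] (all sums mod 13).
  S_0 = Σ v_i r_i = 10·10 + 11·5 + 9·2 + 3·7 + 6·3 = 212 ≡ 4.
  S_1 = Σ v_i α_i r_i = 10·4·10 + 11·7·5 + 9·1·2 + 3·11·7 + 6·6·3 = 1142 ≡ 11.
  α_i^2 mod 13 = [3, 10, 1, 4, 10].
  S_2 = Σ v_i α_i^2 r_i = 10·3·10 + 11·10·5 + 9·1·2 + 3·4·7 + 6·10·3 = 1132 ≡ 1.
  S = (4, 11, 1) ≠ 0, so r is not a codeword (an error is present).
Step 3: locate the error. For a single error e at position i, S_ℓ = v_i·e·α_i^ℓ, so α_err = S_1/S_0.
  S_0^{−1} = 4^{−1} = 10 (mod 13), so α_err = 11·10 = 110 ≡ 6 = α_5. Error position i = 5.
  Consistency check: S_2/S_1 = 1·6 = 6 ≡ 6 = α_err ✓ (single-error assumption holds).
Step 4: error magnitude e = S_0/v_5 = S_0·∏_{j≠5}(α_5 − α_j) = 4·11 = 44 ≡ 5 (mod 13).
Step 5: correct position 5: c_5 = r_5 − e = 3 − 5 ≡ 11 (mod 13). Hence c = [10, 5, 2, 7, 11].
  Check: interpolating c through the α_i gives m(x) = 8 + 7·x (degree < 2) with m(α_i) = c_i for every i, so c is indeed a codeword.


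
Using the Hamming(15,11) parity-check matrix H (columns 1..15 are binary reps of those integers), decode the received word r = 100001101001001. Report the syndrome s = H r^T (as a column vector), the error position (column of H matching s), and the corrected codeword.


s = (1, 0, 1, 0)^T, error position = 10, corrected codeword c = 100001101101001

Compute s = H r^T mod 2 one row at a time:
  s_1 = 0 + 1 + 0 + 0 + 1 + 0 + 0 + 1 = 3 ≡ 1 (mod 2).
  s_2 = 0 + 0 + 1 + 1 + 1 + 0 + 0 + 1 = 4 ≡ 0 (mod 2).
  s_3 = 0 + 0 + 1 + 1 + 0 + 0 + 0 + 1 = 3 ≡ 1 (mod 2).
  s_4 = 1 + 0 + 0 + 1 + 1 + 0 + 0 + 1 = 4 ≡ 0 (mod 2).
s = (1, 0, 1, 0)^T — this equals column 10 of H (binary 1010), so error is at position 10.
Correct: flip bit 10 of r = 100001101001001 to get c = 100001101101001.


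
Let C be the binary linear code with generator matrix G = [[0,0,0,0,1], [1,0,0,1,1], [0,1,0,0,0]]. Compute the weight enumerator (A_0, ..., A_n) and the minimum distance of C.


Weight distribution: A_0 = 1, A_1 = 2, A_2 = 2, A_3 = 2, A_4 = 1. Minimum distance d = 1.

Enumerate all 2^3 = 8 messages m ∈ F_2^3.
For each, compute codeword c = mG in F_2^5, then tally its weight.
  m = 000 → c = 00000, weight = 0.
  m = 100 → c = 00001, weight = 1.
  m = 010 → c = 10011, weight = 3.
  m = 110 → c = 10010, weight = 2.
  m = 001 → c = 01000, weight = 1.
  m = 101 → c = 01001, weight = 2.
  m = 011 → c = 11011, weight = 4.
  m = 111 → c = 11010, weight = 3.
Tally weights:
  weight 0: 1 codewords.
  weight 1: 2 codewords.
  weight 2: 2 codewords.
  weight 3: 2 codewords.
  weight 4: 1 codewords.
Minimum distance d = smallest w > 0 with A_w > 0 = 1.
Sanity: Σ A_w = 8 = 2^3 = 8 ✓.
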